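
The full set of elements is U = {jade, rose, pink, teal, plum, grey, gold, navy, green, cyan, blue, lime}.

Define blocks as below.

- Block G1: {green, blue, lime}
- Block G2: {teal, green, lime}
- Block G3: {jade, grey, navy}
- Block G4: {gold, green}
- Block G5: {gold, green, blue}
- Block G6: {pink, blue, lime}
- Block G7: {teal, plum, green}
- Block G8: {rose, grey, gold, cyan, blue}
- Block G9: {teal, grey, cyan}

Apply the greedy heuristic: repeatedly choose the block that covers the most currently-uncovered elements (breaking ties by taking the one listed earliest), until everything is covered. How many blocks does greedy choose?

Greedy: pick G8 (covers 5 new) → pick G2 (covers 3 new) → pick G3 (covers 2 new) → pick G6 (covers 1 new) → pick G7 (covers 1 new). Total picks: 5.
(The true minimum cover uses only 4 blocks, so greedy is not optimal here.)

5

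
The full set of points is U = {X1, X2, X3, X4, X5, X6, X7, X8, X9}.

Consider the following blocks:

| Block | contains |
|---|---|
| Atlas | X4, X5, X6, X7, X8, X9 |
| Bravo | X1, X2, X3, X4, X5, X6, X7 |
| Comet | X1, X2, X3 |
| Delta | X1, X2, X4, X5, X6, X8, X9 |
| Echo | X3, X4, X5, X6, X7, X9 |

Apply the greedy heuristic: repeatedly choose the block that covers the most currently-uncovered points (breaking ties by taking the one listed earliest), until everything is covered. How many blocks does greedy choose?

Greedy: pick Bravo (covers 7 new) → pick Atlas (covers 2 new). Total picks: 2.

2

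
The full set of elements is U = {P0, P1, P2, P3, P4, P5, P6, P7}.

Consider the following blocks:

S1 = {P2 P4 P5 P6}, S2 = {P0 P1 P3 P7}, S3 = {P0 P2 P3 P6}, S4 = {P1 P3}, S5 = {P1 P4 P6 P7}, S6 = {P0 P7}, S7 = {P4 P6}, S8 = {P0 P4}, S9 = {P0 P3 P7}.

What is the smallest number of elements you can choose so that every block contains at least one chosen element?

3

H = {P0, P3, P6} meets every block (each contains at least one member of H), and |H| = 3.
The blocks S4, S6, S7 are pairwise disjoint, so any hitting set needs a separate element for each — at least 3. Hence 3 is optimal.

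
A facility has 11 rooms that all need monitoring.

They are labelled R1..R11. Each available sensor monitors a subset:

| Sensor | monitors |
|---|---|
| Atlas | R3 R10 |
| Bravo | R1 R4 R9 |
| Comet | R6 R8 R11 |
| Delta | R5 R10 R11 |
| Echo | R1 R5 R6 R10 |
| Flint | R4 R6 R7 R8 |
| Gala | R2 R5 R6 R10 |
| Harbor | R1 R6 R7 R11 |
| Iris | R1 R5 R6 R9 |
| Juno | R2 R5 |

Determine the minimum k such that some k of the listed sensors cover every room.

Atlas and Bravo and Flint and Harbor and Juno together: Atlas ∪ Bravo ∪ Flint ∪ Harbor ∪ Juno = {R1, R2, R3, R4, R5, R6, R7, R8, R9, R10, R11} — every room is covered.
No 4 of the 10 sensors cover everything (all 210 combinations miss at least one room), so 5 is optimal.

5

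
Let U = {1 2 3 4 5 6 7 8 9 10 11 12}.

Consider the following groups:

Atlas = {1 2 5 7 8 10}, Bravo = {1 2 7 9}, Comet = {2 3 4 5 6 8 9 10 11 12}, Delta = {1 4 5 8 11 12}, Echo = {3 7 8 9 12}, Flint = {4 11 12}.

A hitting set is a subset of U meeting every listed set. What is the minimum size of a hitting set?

H = {1, 12} meets every group (each contains at least one member of H), and |H| = 2.
The groups Atlas, Flint are pairwise disjoint, so any hitting set needs a separate element for each — at least 2. Hence 2 is optimal.

2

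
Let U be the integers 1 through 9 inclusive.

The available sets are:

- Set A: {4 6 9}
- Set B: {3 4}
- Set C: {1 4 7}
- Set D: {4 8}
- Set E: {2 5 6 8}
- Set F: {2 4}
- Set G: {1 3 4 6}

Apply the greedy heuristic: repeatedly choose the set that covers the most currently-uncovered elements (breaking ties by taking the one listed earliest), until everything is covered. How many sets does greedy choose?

Greedy: pick E (covers 4 new) → pick C (covers 3 new) → pick A (covers 1 new) → pick B (covers 1 new). Total picks: 4.

4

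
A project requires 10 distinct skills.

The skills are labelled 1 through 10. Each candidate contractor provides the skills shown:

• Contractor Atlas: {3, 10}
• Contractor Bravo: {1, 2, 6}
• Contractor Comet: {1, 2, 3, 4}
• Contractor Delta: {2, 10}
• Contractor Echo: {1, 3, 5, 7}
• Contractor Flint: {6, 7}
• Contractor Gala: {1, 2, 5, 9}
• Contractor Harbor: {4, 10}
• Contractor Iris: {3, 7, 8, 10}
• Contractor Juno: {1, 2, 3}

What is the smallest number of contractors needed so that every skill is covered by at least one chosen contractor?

Take {Bravo, Comet, Gala, Iris}. Their union is {1, 2, 3, 4, 5, 6, 7, 8, 9, 10}, which is all 10 skills.
No 3 of the 10 contractors cover everything (all 120 combinations miss at least one skill), so 4 is optimal.

4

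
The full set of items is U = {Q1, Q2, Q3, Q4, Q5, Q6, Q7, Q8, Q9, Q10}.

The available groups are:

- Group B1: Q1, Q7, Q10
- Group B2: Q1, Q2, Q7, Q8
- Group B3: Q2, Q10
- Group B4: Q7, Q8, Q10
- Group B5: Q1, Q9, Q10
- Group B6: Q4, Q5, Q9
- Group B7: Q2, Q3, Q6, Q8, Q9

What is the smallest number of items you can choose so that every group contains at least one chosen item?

3

H = {Q1, Q9, Q10} meets every group (each contains at least one member of H), and |H| = 3.
No choice of 2 items meets every group, so 3 is the minimum.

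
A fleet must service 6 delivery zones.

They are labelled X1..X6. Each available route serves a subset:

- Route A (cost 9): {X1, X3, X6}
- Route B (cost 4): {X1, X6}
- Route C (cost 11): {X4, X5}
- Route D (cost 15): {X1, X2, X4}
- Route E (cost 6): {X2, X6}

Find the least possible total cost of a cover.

26

A, C, E together cover every zone (A ∪ C ∪ E = {X1, X2, X3, X4, X5, X6}); total cost 9 + 11 + 6 = 26.
The greedy pick B, C, E, A costs 30; no covering selection beats 26.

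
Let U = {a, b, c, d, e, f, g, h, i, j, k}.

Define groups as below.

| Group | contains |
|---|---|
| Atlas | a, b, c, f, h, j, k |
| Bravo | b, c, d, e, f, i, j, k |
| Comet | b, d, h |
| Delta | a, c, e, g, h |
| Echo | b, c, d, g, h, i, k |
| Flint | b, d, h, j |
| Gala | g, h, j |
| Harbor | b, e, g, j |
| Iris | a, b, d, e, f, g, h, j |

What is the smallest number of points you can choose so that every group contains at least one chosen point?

T = {b, g} meets every group (each contains at least one member of T), and |T| = 2.
No single point lies in every group, so at least 2 are needed and 2 is optimal.

2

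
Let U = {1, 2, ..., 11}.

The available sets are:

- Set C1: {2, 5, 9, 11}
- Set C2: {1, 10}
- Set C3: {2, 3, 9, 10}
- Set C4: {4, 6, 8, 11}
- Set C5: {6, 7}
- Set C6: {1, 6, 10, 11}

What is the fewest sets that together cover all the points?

C1, C3, C4, C5, and C6 cover everything between them: the union {1, 2, 3, 4, 5, 6, 7, 8, 9, 10, 11} is all of U.
No 4 of the 6 sets cover everything (all 15 combinations miss at least one point), so 5 is optimal.

5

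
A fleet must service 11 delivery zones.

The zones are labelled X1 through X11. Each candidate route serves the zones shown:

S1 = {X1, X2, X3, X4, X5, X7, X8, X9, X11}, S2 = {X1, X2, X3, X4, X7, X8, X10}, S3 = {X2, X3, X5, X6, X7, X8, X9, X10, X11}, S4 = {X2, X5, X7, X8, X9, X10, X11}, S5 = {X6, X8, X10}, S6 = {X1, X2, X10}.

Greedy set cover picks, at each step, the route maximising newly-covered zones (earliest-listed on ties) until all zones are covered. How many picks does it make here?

2

Greedy: pick S1 (covers 9 new) → pick S3 (covers 2 new). Total picks: 2.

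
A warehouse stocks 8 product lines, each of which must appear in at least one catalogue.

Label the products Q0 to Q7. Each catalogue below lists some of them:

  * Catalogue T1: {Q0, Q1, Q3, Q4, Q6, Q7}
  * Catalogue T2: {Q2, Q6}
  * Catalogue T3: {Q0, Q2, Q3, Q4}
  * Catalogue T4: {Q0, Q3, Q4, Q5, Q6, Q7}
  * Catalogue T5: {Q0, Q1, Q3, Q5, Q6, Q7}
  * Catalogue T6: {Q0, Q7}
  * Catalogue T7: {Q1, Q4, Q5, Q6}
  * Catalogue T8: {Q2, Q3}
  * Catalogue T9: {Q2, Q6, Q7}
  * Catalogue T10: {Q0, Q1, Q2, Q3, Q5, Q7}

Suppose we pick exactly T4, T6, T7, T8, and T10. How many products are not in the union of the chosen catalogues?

Union of T4, T6, T7, T8, T10 = {Q0, Q1, Q2, Q3, Q4, Q5, Q6, Q7} — that's every product, so 0 are uncovered.

0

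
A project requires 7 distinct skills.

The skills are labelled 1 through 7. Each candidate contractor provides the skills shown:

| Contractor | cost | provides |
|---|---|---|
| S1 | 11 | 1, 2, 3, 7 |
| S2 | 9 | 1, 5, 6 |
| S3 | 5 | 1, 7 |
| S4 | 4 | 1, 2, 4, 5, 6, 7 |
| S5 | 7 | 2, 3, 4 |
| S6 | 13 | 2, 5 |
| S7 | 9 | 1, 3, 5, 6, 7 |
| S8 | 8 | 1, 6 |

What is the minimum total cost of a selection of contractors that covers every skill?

S4, S5 together cover every skill (S4 ∪ S5 = {1, 2, 3, 4, 5, 6, 7}); total cost 4 + 7 = 11.
No covering selection has total cost below 11.

11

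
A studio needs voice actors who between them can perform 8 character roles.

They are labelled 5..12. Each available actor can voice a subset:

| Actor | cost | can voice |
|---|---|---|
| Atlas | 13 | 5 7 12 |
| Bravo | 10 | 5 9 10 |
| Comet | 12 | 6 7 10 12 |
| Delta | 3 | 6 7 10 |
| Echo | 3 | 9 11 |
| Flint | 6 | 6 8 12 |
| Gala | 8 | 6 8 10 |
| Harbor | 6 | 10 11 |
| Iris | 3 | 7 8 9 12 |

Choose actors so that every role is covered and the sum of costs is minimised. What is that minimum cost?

19

Bravo, Delta, Echo, Iris together cover every role (Bravo ∪ Delta ∪ Echo ∪ Iris = {5, 6, 7, 8, 9, 10, 11, 12}); total cost 10 + 3 + 3 + 3 = 19.
No covering selection has total cost below 19.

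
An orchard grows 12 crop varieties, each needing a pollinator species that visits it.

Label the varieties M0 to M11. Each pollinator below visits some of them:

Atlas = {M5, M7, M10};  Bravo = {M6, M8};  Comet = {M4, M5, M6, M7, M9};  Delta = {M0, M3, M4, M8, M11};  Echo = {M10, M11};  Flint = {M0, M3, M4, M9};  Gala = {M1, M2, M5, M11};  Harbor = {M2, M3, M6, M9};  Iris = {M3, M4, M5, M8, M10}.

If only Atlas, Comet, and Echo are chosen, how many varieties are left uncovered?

Union of Atlas, Comet, Echo = {M4, M5, M6, M7, M9, M10, M11}.
Not covered: M0, M1, M2, M3, M8 — 5 varieties.

5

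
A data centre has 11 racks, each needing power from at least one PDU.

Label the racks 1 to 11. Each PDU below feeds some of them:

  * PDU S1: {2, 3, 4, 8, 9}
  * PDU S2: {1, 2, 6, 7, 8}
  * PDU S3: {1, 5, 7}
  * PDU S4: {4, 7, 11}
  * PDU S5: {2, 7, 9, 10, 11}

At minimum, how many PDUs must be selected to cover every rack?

4

S1 and S2 and S3 and S5 together: S1 ∪ S2 ∪ S3 ∪ S5 = {1, 2, 3, 4, 5, 6, 7, 8, 9, 10, 11} — every rack is covered.
No 3 of the 5 PDUs cover everything (all 10 combinations miss at least one rack), so 4 is optimal.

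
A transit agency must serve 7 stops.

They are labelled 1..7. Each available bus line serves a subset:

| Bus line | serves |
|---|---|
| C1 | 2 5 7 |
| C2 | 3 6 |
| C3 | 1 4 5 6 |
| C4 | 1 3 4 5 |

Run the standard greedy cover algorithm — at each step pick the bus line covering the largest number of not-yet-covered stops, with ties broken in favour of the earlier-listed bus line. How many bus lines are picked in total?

Greedy: pick C3 (covers 4 new) → pick C1 (covers 2 new) → pick C2 (covers 1 new). Total picks: 3.

3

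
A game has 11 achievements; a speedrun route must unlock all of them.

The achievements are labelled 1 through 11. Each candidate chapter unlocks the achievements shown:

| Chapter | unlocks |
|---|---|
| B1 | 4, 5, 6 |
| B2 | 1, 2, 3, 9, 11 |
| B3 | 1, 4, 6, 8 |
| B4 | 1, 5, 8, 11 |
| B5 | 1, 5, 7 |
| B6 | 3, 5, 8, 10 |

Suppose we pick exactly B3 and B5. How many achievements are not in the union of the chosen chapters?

5

Union of B3, B5 = {1, 4, 5, 6, 7, 8}.
Not covered: 2, 3, 9, 10, 11 — 5 achievements.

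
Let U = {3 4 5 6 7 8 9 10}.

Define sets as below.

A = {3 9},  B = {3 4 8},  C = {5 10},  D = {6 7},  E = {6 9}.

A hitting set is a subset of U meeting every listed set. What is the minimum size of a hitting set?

Take H = {3, 5, 6}. Each listed set contains at least one of these, so H is a hitting set of size 3.
The sets A, C, D are pairwise disjoint, so any hitting set needs a separate point for each — at least 3. Hence 3 is optimal.

3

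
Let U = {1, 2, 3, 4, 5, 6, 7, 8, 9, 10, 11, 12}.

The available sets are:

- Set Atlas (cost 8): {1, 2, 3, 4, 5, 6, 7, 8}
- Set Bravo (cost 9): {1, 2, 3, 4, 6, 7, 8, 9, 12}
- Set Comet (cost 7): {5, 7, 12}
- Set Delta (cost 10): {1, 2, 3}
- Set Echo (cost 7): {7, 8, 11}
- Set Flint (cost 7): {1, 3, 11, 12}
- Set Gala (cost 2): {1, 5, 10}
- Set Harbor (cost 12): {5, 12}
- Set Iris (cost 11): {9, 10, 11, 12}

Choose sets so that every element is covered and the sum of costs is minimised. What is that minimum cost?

Bravo, Echo, Gala together cover every element (Bravo ∪ Echo ∪ Gala = {1, 2, 3, 4, 5, 6, 7, 8, 9, 10, 11, 12}); total cost 9 + 7 + 2 = 18.
No covering selection has total cost below 18.

18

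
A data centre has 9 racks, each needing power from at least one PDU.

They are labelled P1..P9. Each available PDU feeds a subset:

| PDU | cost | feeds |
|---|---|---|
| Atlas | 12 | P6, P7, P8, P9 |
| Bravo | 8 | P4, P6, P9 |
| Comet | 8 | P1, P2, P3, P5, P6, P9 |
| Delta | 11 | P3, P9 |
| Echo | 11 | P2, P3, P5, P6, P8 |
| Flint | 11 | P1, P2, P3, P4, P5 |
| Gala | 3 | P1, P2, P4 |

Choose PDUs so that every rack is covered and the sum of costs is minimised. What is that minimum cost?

Atlas, Flint together cover every rack (Atlas ∪ Flint = {P1, P2, P3, P4, P5, P6, P7, P8, P9}); total cost 12 + 11 = 23.
No covering selection has total cost below 23.

23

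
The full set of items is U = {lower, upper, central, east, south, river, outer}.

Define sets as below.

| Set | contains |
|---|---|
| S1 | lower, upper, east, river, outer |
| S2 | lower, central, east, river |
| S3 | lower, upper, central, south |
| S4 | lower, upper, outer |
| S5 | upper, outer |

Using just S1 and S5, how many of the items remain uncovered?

Union of S1, S5 = {lower, upper, east, river, outer}.
Not covered: central, south — 2 items.

2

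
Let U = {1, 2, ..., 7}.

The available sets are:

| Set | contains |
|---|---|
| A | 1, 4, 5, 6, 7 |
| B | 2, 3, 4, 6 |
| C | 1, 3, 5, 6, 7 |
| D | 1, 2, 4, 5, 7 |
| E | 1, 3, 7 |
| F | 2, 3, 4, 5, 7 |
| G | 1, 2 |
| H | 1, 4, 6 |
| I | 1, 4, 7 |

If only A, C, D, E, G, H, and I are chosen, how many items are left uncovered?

0

Union of A, C, D, E, G, H, I = {1, 2, 3, 4, 5, 6, 7} — that's every item, so 0 are uncovered.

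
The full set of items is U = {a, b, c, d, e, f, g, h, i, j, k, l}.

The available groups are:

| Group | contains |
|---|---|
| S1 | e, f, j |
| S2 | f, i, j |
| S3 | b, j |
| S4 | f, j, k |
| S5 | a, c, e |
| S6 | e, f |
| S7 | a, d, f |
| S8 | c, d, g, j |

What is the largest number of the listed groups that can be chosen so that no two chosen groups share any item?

2

S3, S7 are pairwise disjoint (S3={b,j}; S7={a,d,f}).
Every remaining group overlaps one of these, and no 3 of the listed groups are pairwise disjoint, so 2 is the maximum.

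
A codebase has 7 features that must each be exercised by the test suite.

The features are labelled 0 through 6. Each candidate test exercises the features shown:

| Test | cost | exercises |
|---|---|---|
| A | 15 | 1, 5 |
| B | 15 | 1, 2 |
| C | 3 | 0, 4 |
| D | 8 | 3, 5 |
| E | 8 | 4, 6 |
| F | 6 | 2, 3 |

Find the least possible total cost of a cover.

32

A, C, E, F together cover every feature (A ∪ C ∪ E ∪ F = {0, 1, 2, 3, 4, 5, 6}); total cost 15 + 3 + 8 + 6 = 32.
No covering selection has total cost below 32.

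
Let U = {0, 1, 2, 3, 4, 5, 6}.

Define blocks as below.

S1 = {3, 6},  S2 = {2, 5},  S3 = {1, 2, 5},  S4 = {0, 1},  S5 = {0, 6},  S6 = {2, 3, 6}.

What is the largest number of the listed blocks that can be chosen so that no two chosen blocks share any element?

3

S1, S2, S4 are pairwise disjoint (S1={3,6}; S2={2,5}; S4={0,1}).
Every remaining block overlaps one of these, and no 4 of the listed blocks are pairwise disjoint, so 3 is the maximum.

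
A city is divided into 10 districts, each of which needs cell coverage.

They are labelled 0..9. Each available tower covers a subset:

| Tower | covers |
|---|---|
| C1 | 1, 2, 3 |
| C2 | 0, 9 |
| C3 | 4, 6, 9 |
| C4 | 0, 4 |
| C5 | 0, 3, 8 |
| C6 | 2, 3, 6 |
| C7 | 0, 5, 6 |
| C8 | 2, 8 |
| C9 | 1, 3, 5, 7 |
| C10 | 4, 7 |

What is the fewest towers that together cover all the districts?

Take {C3, C5, C8, C9}. Their union is {0, 1, 2, 3, 4, 5, 6, 7, 8, 9}, which is all 10 districts.
No 3 of the 10 towers cover everything (all 120 combinations miss at least one district), so 4 is optimal.

4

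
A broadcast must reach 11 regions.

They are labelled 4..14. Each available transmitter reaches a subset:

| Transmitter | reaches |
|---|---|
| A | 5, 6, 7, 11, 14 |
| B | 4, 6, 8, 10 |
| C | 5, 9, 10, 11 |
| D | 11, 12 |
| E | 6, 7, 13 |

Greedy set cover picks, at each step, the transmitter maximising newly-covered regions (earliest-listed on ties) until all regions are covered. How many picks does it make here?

Greedy: pick A (covers 5 new) → pick B (covers 3 new) → pick C (covers 1 new) → pick D (covers 1 new) → pick E (covers 1 new). Total picks: 5.

5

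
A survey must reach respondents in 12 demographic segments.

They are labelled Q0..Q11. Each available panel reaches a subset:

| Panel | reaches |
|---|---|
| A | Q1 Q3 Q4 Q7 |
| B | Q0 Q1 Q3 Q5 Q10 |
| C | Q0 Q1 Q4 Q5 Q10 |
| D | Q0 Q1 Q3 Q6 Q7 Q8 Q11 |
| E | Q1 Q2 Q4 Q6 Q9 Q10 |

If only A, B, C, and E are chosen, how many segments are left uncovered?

Union of A, B, C, E = {Q0, Q1, Q2, Q3, Q4, Q5, Q6, Q7, Q9, Q10}.
Not covered: Q8, Q11 — 2 segments.

2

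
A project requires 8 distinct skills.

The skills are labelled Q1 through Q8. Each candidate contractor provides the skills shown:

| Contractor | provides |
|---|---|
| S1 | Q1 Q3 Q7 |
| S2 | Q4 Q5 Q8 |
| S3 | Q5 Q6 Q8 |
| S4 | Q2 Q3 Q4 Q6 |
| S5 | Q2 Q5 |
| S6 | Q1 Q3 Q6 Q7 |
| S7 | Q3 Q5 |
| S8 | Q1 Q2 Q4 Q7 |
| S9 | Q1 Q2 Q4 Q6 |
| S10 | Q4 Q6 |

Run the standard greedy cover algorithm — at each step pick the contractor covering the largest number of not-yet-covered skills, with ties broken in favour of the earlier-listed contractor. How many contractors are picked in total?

3

Greedy: pick S4 (covers 4 new) → pick S1 (covers 2 new) → pick S2 (covers 2 new). Total picks: 3.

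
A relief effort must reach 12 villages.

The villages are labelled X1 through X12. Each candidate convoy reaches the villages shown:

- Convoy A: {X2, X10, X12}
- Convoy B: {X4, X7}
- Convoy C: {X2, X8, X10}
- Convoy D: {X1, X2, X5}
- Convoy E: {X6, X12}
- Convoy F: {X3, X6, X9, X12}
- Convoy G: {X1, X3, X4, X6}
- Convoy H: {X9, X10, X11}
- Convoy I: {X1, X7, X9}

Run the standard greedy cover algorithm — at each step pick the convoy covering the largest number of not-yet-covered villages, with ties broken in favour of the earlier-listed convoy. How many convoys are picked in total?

5

Greedy: pick F (covers 4 new) → pick C (covers 3 new) → pick B (covers 2 new) → pick D (covers 2 new) → pick H (covers 1 new). Total picks: 5.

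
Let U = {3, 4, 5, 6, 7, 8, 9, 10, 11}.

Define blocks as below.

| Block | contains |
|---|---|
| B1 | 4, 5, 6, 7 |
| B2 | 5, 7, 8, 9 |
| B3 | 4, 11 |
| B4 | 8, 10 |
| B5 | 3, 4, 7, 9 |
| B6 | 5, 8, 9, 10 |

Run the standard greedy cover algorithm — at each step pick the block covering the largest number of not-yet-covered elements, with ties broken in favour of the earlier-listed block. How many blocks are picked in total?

Greedy: pick B1 (covers 4 new) → pick B6 (covers 3 new) → pick B3 (covers 1 new) → pick B5 (covers 1 new). Total picks: 4.

4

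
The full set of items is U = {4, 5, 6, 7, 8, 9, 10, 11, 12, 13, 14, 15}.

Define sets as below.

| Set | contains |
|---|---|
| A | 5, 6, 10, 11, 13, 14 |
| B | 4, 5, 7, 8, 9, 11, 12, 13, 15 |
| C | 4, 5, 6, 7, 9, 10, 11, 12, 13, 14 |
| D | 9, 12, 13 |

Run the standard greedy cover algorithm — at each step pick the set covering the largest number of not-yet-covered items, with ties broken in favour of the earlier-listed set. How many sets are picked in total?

Greedy: pick C (covers 10 new) → pick B (covers 2 new). Total picks: 2.

2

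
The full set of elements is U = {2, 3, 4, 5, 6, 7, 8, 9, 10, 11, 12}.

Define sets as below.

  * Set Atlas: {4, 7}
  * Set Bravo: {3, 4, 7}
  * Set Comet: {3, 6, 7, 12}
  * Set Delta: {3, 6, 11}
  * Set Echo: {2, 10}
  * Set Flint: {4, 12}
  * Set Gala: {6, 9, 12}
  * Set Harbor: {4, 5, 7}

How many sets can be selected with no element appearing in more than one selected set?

3

Atlas, Echo, Gala are pairwise disjoint (Atlas={4,7}; Echo={2,10}; Gala={6,9,12}).
Every remaining set overlaps one of these, and no 4 of the listed sets are pairwise disjoint, so 3 is the maximum.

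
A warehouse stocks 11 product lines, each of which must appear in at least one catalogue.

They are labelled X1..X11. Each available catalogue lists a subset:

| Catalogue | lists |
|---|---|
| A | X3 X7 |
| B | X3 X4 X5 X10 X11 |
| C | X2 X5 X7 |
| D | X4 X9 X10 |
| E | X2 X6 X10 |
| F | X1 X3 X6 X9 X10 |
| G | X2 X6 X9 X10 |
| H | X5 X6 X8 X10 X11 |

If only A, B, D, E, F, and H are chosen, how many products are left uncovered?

Union of A, B, D, E, F, H = {X1, X2, X3, X4, X5, X6, X7, X8, X9, X10, X11} — that's every product, so 0 are uncovered.

0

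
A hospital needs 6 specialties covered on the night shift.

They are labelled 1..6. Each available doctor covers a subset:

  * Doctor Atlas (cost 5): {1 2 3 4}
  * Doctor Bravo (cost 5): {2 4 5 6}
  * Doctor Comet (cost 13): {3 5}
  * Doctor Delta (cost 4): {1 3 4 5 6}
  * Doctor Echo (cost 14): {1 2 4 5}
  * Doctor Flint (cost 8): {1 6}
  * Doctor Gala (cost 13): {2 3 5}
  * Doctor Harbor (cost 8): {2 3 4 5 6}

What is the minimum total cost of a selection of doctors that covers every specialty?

9

Atlas, Delta together cover every specialty (Atlas ∪ Delta = {1, 2, 3, 4, 5, 6}); total cost 5 + 4 = 9.
No covering selection has total cost below 9.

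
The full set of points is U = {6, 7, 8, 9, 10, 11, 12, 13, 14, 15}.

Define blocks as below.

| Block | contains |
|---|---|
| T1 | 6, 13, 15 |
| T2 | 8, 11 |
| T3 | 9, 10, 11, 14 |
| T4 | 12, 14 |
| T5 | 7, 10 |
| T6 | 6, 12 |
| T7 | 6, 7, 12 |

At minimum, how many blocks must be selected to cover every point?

4

T1, T2, T3, and T7 cover everything between them: the union {6, 7, 8, 9, 10, 11, 12, 13, 14, 15} is all of U.
Only T2 contains 8, so T2 is forced; the remaining 8 points need at least 3 more blocks (each remaining block adds at most 3) — so at least 4 blocks are needed, and 4 is optimal.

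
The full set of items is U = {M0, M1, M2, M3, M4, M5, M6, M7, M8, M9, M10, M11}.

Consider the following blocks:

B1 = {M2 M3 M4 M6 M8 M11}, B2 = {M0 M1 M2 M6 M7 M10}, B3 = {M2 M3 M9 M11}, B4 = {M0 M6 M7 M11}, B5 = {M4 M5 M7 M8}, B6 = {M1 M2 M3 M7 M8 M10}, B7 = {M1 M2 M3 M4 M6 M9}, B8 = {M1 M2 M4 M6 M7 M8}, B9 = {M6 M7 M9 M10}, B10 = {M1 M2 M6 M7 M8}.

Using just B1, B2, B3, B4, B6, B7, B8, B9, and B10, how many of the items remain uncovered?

Union of B1, B2, B3, B4, B6, B7, B8, B9, B10 = {M0, M1, M2, M3, M4, M6, M7, M8, M9, M10, M11}.
Not covered: M5 — 1 item.

1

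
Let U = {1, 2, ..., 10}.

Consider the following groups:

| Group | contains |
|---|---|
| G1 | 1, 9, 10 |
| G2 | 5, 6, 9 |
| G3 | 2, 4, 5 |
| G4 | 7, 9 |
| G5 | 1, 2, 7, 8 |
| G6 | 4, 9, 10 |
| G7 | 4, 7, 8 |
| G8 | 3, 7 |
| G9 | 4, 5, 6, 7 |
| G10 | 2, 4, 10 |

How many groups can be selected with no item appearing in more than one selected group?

3

G1, G3, G8 are pairwise disjoint (G1={1,9,10}; G3={2,4,5}; G8={3,7}).
Every remaining group overlaps one of these, and no 4 of the listed groups are pairwise disjoint, so 3 is the maximum.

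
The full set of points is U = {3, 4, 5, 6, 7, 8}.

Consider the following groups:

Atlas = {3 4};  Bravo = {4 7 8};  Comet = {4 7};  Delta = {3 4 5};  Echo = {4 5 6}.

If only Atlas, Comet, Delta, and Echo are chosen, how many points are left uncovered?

1

Union of Atlas, Comet, Delta, Echo = {3, 4, 5, 6, 7}.
Not covered: 8 — 1 point.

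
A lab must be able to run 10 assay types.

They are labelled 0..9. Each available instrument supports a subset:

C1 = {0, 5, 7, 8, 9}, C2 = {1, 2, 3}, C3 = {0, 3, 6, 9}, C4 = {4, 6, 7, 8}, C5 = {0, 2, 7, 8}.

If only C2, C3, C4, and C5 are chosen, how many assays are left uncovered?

Union of C2, C3, C4, C5 = {0, 1, 2, 3, 4, 6, 7, 8, 9}.
Not covered: 5 — 1 assay.

1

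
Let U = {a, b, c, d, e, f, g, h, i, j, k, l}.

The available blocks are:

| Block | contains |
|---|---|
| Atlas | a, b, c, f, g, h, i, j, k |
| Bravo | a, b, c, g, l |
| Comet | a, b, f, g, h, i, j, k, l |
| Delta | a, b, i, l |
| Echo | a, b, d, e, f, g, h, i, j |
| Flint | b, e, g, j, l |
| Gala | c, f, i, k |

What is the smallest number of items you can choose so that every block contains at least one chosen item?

2

Take T = {g, i}. Each listed block contains at least one of these, so T is a hitting set of size 2.
The blocks Flint, Gala are pairwise disjoint, so any hitting set needs a separate item for each — at least 2. Hence 2 is optimal.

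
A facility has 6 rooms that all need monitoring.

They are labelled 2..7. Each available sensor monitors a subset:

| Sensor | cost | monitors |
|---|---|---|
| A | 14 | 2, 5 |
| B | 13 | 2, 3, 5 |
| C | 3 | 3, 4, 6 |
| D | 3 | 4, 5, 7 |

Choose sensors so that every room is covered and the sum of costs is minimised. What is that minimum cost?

19

B, C, D together cover every room (B ∪ C ∪ D = {2, 3, 4, 5, 6, 7}); total cost 13 + 3 + 3 = 19.
No covering selection has total cost below 19.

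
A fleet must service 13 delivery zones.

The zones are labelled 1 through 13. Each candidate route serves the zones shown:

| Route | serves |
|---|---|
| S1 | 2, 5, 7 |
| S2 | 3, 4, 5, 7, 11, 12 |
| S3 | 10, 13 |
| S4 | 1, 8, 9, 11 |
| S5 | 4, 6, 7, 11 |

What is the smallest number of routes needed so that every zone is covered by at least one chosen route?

5

Take {S1, S2, S3, S4, S5}. Their union is {1, 2, 3, 4, 5, 6, 7, 8, 9, 10, 11, 12, 13}, which is all 13 zones.
No 4 of the 5 routes cover everything (all 5 combinations miss at least one zone), so 5 is optimal.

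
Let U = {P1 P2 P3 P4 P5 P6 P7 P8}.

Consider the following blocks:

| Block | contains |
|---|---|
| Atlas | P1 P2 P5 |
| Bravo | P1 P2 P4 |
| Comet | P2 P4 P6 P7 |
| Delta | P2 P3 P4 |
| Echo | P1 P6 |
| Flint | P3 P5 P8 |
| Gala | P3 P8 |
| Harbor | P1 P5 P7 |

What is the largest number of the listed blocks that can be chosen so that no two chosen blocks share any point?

2

Bravo, Gala are pairwise disjoint (Bravo={P1,P2,P4}; Gala={P3,P8}).
Every remaining block overlaps one of these, and no 3 of the listed blocks are pairwise disjoint, so 2 is the maximum.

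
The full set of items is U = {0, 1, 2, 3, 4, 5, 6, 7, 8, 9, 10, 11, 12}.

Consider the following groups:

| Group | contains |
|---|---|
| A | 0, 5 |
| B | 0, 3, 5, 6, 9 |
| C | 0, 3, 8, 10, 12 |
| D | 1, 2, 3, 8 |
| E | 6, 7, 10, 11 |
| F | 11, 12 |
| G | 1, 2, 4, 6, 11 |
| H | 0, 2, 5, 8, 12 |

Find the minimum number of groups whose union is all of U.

4

B, E, G, and H cover everything between them: the union {0, 1, 2, 3, 4, 5, 6, 7, 8, 9, 10, 11, 12} is all of U.
No 3 of the 8 groups cover everything (all 56 combinations miss at least one item), so 4 is optimal.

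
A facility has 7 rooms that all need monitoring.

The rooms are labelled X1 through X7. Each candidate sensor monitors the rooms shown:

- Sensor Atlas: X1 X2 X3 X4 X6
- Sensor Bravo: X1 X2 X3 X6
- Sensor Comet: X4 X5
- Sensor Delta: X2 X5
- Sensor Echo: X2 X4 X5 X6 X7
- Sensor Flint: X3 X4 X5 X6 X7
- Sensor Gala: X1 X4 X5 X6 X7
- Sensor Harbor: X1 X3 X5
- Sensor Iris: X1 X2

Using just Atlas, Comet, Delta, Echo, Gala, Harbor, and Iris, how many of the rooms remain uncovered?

0

Union of Atlas, Comet, Delta, Echo, Gala, Harbor, Iris = {X1, X2, X3, X4, X5, X6, X7} — that's every room, so 0 are uncovered.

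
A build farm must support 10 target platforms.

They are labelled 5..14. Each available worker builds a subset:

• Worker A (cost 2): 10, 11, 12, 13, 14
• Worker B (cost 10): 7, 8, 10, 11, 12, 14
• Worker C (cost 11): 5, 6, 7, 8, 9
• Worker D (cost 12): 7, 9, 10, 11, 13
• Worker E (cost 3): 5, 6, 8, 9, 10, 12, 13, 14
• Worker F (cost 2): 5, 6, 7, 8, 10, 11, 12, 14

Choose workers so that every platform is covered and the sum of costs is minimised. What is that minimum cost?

5

E, F together cover every platform (E ∪ F = {5, 6, 7, 8, 9, 10, 11, 12, 13, 14}); total cost 3 + 2 = 5.
No covering selection has total cost below 5.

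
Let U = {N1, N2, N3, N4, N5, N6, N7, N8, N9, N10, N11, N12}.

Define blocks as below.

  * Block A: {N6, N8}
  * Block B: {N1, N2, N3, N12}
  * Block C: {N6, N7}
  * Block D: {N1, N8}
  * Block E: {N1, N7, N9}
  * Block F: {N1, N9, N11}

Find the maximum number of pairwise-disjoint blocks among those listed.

2

A, F are pairwise disjoint (A={N6,N8}; F={N1,N9,N11}).
Every remaining block overlaps one of these, and no 3 of the listed blocks are pairwise disjoint, so 2 is the maximum.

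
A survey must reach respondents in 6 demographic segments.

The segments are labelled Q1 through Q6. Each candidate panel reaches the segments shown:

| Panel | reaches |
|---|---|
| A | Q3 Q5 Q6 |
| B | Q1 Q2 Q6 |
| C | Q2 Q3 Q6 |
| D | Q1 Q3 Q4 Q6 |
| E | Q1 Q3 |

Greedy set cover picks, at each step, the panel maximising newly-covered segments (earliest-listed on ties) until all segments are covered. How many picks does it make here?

Greedy: pick D (covers 4 new) → pick A (covers 1 new) → pick B (covers 1 new). Total picks: 3.

3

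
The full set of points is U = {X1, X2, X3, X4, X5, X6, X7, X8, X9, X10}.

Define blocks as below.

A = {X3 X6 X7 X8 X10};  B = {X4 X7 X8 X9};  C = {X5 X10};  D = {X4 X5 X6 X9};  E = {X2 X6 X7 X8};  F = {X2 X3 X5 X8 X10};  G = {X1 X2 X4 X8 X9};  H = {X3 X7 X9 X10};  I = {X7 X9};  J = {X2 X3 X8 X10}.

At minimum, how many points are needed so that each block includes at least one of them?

The 3 points {X5, X7, X8} hit every block.
No choice of 2 points meets every block, so 3 is the minimum.

3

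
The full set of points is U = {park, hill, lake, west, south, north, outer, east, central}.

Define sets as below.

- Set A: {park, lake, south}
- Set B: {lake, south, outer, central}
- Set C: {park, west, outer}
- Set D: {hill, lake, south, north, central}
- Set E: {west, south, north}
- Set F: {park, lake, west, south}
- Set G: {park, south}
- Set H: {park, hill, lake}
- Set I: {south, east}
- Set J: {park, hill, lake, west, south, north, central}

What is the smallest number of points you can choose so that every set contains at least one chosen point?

T = {park, south} meets every set (each contains at least one member of T), and |T| = 2.
The sets H, I are pairwise disjoint, so any hitting set needs a separate point for each — at least 2. Hence 2 is optimal.

2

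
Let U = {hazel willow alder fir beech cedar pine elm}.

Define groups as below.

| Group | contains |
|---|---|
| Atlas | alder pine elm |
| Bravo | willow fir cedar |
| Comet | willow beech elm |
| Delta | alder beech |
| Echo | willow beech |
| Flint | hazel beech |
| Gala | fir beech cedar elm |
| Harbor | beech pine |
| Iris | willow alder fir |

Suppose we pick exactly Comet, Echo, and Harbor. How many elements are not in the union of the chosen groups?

4

Union of Comet, Echo, Harbor = {willow, beech, pine, elm}.
Not covered: hazel, alder, fir, cedar — 4 elements.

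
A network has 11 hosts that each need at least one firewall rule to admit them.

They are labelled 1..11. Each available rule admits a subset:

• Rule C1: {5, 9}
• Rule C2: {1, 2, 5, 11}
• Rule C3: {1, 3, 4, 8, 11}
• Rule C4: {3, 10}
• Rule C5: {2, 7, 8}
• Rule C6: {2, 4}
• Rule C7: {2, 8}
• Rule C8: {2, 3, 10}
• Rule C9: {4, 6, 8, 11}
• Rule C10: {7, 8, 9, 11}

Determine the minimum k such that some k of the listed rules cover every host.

C2 and C4 and C9 and C10 together: C2 ∪ C4 ∪ C9 ∪ C10 = {1, 2, 3, 4, 5, 6, 7, 8, 9, 10, 11} — every host is covered.
Only C9 contains 6, so C9 is forced; the remaining 7 hosts need at least 3 more rules (each remaining rule adds at most 3) — so at least 4 rules are needed, and 4 is optimal.

4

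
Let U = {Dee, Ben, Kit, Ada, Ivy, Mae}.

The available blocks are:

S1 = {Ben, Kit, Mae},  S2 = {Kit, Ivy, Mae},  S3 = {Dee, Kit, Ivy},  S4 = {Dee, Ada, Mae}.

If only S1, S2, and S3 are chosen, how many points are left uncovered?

Union of S1, S2, S3 = {Dee, Ben, Kit, Ivy, Mae}.
Not covered: Ada — 1 point.

1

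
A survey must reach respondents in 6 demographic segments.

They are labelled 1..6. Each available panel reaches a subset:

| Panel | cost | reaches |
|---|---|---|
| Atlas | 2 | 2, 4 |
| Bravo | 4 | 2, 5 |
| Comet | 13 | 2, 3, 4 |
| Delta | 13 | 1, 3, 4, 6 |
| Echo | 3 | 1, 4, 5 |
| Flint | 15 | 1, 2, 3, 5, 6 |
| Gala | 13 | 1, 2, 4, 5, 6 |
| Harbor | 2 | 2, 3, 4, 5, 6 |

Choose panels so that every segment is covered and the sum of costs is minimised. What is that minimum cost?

5

Echo, Harbor together cover every segment (Echo ∪ Harbor = {1, 2, 3, 4, 5, 6}); total cost 3 + 2 = 5.
No covering selection has total cost below 5.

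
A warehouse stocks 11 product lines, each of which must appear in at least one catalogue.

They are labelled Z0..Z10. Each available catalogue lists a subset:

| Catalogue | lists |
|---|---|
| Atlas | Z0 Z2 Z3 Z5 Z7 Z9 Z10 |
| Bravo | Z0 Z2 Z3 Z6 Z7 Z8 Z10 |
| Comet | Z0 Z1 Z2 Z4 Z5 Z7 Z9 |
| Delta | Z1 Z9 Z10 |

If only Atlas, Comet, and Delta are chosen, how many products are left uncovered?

2

Union of Atlas, Comet, Delta = {Z0, Z1, Z2, Z3, Z4, Z5, Z7, Z9, Z10}.
Not covered: Z6, Z8 — 2 products.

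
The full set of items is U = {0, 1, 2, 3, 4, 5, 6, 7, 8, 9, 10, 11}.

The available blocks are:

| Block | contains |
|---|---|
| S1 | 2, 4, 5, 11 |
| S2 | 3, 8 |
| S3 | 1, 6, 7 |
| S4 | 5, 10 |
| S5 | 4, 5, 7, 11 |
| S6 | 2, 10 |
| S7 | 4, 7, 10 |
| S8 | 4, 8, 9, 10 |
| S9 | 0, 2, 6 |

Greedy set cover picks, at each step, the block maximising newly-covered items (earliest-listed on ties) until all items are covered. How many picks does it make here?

5

Greedy: pick S1 (covers 4 new) → pick S3 (covers 3 new) → pick S8 (covers 3 new) → pick S2 (covers 1 new) → pick S9 (covers 1 new). Total picks: 5.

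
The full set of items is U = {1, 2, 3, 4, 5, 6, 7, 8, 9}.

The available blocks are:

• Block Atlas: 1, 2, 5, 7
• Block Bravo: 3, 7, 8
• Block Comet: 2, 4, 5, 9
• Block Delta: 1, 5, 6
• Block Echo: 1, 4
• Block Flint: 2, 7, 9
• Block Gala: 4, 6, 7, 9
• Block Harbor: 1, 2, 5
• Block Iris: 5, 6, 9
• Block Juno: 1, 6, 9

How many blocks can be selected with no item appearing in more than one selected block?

Bravo, Echo, Iris are pairwise disjoint (Bravo={3,7,8}; Echo={1,4}; Iris={5,6,9}).
Every remaining block overlaps one of these, and no 4 of the listed blocks are pairwise disjoint, so 3 is the maximum.

3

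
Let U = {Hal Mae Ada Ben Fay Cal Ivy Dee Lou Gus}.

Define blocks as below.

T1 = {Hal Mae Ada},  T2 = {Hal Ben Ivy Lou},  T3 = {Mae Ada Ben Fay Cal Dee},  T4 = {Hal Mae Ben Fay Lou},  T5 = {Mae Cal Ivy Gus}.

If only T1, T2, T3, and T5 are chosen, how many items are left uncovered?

0

Union of T1, T2, T3, T5 = {Hal, Mae, Ada, Ben, Fay, Cal, Ivy, Dee, Lou, Gus} — that's every item, so 0 are uncovered.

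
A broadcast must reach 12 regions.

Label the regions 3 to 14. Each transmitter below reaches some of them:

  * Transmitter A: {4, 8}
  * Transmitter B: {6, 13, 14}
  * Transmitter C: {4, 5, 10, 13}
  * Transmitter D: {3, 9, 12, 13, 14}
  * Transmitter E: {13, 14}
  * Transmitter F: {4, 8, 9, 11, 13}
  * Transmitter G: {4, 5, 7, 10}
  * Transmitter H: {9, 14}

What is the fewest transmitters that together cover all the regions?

4

B and D and F and G together: B ∪ D ∪ F ∪ G = {3, 4, 5, 6, 7, 8, 9, 10, 11, 12, 13, 14} — every region is covered.
Only B contains 6, so B is forced; the remaining 9 regions need at least 3 more transmitters (each remaining transmitter adds at most 4) — so at least 4 transmitters are needed, and 4 is optimal.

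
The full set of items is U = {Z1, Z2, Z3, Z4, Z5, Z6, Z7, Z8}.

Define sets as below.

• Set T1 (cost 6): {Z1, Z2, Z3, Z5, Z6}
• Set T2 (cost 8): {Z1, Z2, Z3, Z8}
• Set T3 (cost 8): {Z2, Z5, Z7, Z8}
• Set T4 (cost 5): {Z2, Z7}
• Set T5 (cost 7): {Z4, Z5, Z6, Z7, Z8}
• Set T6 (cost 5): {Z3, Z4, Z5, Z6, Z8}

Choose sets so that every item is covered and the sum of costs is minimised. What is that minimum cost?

T1, T5 together cover every item (T1 ∪ T5 = {Z1, Z2, Z3, Z4, Z5, Z6, Z7, Z8}); total cost 6 + 7 = 13.
The greedy pick T6, T4, T1 costs 16; no covering selection beats 13.

13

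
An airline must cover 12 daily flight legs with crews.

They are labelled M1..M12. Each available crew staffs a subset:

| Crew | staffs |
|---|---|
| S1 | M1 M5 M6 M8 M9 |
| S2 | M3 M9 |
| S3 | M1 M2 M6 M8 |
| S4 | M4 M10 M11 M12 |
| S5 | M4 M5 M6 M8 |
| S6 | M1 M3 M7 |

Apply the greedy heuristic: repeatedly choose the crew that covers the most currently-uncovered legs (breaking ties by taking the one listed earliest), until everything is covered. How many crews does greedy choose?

Greedy: pick S1 (covers 5 new) → pick S4 (covers 4 new) → pick S6 (covers 2 new) → pick S3 (covers 1 new). Total picks: 4.

4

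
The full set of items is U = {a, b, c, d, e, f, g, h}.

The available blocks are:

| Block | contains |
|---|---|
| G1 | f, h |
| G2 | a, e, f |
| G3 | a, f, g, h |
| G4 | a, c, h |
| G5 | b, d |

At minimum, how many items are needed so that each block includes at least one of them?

The 3 items {a, d, f} hit every block.
No choice of 2 items meets every block, so 3 is the minimum.

3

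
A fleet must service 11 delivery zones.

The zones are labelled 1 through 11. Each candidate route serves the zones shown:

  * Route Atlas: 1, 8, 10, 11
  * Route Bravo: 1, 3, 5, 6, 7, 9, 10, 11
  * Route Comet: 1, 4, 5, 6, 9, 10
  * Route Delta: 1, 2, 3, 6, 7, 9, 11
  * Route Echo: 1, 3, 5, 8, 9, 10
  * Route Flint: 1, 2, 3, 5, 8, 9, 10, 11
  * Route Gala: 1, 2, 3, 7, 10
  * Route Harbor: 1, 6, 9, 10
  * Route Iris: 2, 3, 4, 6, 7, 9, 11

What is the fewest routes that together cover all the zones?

Echo and Iris together: Echo ∪ Iris = {1, 2, 3, 4, 5, 6, 7, 8, 9, 10, 11} — every zone is covered.
No single route has all 11 zones (the largest, Bravo, has 8), so 2 is optimal.

2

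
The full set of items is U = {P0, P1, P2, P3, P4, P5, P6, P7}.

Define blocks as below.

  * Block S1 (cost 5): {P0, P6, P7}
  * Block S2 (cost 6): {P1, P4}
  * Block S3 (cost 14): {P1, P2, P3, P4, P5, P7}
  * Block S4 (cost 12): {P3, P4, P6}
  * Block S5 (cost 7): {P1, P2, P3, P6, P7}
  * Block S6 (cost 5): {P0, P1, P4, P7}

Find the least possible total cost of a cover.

19

S1, S3 together cover every item (S1 ∪ S3 = {P0, P1, P2, P3, P4, P5, P6, P7}); total cost 5 + 14 = 19.
The greedy pick S6, S5, S3 costs 26; no covering selection beats 19.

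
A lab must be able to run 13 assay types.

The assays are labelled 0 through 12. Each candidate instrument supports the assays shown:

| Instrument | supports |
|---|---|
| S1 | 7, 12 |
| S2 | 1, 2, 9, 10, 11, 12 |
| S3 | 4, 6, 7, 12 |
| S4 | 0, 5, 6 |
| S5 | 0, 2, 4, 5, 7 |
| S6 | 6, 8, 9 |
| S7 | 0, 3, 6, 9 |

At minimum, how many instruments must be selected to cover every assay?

S2 and S5 and S6 and S7 together: S2 ∪ S5 ∪ S6 ∪ S7 = {0, 1, 2, 3, 4, 5, 6, 7, 8, 9, 10, 11, 12} — every assay is covered.
No 3 of the 7 instruments cover everything (all 35 combinations miss at least one assay), so 4 is optimal.

4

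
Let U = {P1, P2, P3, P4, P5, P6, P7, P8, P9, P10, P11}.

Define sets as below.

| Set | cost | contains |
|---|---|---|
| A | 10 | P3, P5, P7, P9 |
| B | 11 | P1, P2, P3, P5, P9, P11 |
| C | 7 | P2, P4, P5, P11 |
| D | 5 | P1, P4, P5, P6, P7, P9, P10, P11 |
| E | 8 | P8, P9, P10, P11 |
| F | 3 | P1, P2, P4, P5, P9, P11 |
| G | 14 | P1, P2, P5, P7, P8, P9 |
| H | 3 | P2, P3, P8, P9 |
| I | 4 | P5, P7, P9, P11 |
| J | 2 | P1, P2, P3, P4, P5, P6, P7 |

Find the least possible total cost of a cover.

8

D, H together cover every item (D ∪ H = {P1, P2, P3, P4, P5, P6, P7, P8, P9, P10, P11}); total cost 5 + 3 = 8.
The greedy pick J, F, H, D costs 13; no covering selection beats 8.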